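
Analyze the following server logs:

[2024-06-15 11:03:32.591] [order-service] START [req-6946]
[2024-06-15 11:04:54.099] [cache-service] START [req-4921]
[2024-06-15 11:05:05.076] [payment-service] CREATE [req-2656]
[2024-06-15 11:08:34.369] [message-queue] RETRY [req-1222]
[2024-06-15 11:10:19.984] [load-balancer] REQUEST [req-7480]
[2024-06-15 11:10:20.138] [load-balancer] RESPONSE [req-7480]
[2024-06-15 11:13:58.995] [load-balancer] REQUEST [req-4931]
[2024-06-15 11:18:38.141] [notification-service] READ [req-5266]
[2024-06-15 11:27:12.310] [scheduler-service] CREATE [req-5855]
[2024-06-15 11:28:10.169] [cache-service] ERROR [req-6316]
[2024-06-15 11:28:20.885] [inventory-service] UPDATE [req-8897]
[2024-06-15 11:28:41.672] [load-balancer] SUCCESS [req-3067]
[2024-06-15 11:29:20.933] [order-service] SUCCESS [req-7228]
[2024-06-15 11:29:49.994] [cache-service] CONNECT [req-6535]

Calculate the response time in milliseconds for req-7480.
154

To calculate latency:

1. Find REQUEST with id req-7480: 2024-06-15 11:10:19.984
2. Find RESPONSE with id req-7480: 2024-06-15 11:10:20.138
3. Latency: 2024-06-15 11:10:20.138 - 2024-06-15 11:10:19.984 = 154ms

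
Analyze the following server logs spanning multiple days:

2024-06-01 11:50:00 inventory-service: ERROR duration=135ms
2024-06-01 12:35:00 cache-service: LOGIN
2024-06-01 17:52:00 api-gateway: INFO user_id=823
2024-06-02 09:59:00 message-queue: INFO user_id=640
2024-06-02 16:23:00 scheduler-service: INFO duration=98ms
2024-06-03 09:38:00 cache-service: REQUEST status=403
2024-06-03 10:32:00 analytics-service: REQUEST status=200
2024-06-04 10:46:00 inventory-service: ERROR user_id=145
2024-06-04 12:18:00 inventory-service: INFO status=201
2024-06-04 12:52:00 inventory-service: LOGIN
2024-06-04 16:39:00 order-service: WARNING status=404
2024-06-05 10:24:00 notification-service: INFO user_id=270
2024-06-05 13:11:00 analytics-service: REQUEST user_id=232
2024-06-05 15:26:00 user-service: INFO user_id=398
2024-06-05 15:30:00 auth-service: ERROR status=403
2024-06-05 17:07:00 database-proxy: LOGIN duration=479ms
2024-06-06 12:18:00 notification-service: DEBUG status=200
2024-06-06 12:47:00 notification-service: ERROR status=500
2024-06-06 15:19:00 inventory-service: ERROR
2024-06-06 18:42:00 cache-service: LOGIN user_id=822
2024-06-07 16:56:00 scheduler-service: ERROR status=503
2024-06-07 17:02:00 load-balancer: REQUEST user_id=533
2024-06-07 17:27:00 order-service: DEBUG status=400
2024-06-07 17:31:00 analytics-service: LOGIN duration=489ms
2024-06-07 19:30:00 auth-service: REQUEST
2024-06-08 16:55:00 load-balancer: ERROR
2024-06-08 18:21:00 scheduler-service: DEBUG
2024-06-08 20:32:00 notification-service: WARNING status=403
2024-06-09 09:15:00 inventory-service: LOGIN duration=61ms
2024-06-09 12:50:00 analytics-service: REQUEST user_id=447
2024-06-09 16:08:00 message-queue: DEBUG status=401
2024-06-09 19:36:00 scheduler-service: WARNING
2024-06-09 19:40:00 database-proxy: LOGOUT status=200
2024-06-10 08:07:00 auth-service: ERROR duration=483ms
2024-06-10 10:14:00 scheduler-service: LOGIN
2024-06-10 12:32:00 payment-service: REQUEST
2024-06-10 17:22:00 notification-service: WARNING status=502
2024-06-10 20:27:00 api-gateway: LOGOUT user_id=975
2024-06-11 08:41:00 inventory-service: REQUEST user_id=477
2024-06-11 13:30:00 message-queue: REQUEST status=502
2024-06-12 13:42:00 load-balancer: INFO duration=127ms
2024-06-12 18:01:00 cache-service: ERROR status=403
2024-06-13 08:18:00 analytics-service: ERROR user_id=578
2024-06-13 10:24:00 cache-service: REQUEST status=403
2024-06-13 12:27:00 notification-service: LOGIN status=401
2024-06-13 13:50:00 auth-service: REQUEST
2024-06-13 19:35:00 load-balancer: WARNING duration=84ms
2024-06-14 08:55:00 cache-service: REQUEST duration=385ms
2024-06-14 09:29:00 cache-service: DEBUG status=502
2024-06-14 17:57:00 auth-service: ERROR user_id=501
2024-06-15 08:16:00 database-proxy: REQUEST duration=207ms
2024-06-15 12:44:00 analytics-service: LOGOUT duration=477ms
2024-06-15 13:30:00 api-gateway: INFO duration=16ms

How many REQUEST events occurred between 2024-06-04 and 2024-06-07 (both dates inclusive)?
3

To filter by date range:

1. Date range: 2024-06-04 through 2024-06-07, both dates inclusive
2. Filter for REQUEST events whose date falls in this range
3. Count matching events: 3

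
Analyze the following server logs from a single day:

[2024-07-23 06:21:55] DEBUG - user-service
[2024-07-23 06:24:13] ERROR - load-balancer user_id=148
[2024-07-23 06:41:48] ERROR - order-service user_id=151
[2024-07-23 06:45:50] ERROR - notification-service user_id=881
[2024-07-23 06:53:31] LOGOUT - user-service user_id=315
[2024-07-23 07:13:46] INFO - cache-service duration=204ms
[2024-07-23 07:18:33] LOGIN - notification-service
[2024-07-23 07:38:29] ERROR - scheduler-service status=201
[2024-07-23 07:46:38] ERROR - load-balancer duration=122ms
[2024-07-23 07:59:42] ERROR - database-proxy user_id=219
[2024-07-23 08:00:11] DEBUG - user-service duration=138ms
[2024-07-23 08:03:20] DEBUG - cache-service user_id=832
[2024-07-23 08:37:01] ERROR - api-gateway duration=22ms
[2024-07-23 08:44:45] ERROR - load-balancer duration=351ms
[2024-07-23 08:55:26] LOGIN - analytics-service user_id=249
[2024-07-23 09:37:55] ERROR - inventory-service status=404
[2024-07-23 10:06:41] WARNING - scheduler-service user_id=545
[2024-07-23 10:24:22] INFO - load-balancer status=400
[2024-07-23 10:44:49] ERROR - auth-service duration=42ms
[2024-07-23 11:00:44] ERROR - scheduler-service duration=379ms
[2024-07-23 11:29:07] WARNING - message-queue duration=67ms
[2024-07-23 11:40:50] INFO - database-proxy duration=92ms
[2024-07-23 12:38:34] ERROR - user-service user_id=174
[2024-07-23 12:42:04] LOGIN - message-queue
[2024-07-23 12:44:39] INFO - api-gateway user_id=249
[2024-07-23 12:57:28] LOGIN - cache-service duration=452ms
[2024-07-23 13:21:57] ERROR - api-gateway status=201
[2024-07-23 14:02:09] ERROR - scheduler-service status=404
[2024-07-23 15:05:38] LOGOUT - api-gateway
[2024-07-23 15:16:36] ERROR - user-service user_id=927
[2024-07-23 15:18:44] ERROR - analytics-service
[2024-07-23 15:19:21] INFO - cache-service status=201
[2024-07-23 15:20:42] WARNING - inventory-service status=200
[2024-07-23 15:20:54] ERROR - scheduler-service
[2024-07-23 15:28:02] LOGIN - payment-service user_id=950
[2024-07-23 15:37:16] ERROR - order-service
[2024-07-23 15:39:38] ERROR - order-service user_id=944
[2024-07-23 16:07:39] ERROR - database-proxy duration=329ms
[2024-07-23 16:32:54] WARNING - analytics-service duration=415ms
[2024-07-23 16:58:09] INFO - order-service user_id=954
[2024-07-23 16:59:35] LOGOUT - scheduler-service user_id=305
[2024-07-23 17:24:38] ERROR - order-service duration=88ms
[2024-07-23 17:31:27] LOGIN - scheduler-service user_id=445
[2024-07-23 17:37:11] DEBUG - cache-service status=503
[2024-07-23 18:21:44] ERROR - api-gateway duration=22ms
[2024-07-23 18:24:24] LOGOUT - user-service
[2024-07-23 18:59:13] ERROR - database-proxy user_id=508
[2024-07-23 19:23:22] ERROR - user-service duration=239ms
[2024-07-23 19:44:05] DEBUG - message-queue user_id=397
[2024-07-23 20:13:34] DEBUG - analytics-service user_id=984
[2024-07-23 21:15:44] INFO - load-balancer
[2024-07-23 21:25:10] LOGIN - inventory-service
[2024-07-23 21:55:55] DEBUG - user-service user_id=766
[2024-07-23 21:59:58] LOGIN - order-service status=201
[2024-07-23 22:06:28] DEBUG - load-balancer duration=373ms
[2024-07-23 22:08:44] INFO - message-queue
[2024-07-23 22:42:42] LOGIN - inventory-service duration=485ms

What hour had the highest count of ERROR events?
15

To find the peak hour:

1. Group all ERROR events by hour
2. Count events in each hour
3. Find hour with maximum count
4. Peak hour: 15 (with 5 events)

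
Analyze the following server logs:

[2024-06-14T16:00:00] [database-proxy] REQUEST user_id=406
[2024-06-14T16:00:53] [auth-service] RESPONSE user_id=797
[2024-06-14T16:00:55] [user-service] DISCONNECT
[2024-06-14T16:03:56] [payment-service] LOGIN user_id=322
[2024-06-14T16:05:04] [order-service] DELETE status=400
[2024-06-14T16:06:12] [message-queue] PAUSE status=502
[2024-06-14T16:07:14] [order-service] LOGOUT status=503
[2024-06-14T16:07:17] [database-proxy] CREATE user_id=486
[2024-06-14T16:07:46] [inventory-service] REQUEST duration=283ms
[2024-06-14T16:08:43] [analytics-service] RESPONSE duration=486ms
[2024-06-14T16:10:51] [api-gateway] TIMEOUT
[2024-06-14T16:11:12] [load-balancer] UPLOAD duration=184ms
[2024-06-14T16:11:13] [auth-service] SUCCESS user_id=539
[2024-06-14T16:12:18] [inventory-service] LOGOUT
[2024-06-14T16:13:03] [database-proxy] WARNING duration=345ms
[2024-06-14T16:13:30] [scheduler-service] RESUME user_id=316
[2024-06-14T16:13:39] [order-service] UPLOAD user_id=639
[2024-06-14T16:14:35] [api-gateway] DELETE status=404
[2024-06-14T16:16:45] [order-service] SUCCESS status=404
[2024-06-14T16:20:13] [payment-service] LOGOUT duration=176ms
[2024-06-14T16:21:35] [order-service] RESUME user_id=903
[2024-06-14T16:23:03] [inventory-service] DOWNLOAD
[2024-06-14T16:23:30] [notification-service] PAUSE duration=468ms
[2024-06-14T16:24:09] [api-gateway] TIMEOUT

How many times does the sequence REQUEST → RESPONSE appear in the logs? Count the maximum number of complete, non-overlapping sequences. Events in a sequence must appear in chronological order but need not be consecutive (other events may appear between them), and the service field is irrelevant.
2

To count sequences:

1. Look for pattern: REQUEST → RESPONSE
2. Greedily scan the log in chronological order, matching each sequence element in turn (ignoring service)
3. Each time the full pattern completes, increment the count and restart matching from the next event
4. Complete non-overlapping sequences found: 2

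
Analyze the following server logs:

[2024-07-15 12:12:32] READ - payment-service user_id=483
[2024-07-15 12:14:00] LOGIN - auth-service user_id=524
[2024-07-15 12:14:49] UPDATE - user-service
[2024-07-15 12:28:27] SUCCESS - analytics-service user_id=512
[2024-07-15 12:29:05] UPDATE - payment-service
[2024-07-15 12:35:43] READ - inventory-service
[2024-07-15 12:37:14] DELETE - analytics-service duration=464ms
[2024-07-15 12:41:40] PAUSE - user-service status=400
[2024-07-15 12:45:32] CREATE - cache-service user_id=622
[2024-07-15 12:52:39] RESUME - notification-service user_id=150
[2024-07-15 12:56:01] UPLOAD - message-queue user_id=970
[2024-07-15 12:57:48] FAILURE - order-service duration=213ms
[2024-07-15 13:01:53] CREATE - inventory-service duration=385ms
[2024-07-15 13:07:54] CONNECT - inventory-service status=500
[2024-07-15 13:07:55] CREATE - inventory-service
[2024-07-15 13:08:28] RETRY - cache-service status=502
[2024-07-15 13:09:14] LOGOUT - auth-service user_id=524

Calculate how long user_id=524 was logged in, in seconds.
3314

To calculate session duration:

1. Find LOGIN event for user_id=524: 2024-07-15 12:14:00
2. Find LOGOUT event for user_id=524: 2024-07-15 13:09:14
3. Session duration: 2024-07-15 13:09:14 - 2024-07-15 12:14:00 = 3314 seconds (55 minutes)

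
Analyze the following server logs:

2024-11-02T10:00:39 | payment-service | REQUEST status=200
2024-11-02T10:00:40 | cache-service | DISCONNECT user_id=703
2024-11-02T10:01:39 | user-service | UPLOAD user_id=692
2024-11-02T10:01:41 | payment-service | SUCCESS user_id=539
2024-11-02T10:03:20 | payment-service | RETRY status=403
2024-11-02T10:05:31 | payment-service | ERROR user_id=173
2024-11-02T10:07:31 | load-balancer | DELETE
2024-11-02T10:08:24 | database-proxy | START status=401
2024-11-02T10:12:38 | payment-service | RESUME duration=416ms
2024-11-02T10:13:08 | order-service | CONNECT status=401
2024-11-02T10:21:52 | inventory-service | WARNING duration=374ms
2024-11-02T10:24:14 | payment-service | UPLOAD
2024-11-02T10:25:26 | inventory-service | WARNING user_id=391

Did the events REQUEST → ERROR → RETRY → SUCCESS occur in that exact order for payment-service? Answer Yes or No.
No

To verify sequence order:

1. Find all events in sequence REQUEST → ERROR → RETRY → SUCCESS for payment-service
2. Extract their timestamps
3. Check if timestamps are in ascending order
4. Result: No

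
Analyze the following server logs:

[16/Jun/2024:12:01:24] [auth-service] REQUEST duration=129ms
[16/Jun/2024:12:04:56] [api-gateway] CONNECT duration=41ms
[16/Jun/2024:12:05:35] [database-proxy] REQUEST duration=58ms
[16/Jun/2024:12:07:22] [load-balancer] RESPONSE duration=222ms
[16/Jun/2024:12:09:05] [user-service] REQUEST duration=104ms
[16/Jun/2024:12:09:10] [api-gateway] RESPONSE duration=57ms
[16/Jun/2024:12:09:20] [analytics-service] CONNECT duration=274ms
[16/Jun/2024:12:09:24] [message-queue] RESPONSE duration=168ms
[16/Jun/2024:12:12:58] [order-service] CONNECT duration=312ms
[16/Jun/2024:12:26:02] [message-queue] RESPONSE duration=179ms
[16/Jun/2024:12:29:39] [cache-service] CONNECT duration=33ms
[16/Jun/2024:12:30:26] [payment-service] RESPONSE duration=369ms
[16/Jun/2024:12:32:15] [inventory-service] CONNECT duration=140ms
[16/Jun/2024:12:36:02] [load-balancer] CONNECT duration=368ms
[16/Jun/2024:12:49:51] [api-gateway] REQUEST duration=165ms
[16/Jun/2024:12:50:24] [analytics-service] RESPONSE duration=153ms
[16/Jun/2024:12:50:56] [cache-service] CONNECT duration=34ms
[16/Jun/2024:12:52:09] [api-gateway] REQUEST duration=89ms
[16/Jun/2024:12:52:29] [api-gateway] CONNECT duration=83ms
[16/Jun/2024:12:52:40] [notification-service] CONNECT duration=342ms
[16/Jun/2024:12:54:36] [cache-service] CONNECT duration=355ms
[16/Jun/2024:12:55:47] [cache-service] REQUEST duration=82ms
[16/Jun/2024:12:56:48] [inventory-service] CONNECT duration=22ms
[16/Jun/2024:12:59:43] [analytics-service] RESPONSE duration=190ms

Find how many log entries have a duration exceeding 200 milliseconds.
7

To count timeouts:

1. Threshold: 200ms
2. Extract duration from each log entry
3. Count entries where duration > 200
4. Timeout count: 7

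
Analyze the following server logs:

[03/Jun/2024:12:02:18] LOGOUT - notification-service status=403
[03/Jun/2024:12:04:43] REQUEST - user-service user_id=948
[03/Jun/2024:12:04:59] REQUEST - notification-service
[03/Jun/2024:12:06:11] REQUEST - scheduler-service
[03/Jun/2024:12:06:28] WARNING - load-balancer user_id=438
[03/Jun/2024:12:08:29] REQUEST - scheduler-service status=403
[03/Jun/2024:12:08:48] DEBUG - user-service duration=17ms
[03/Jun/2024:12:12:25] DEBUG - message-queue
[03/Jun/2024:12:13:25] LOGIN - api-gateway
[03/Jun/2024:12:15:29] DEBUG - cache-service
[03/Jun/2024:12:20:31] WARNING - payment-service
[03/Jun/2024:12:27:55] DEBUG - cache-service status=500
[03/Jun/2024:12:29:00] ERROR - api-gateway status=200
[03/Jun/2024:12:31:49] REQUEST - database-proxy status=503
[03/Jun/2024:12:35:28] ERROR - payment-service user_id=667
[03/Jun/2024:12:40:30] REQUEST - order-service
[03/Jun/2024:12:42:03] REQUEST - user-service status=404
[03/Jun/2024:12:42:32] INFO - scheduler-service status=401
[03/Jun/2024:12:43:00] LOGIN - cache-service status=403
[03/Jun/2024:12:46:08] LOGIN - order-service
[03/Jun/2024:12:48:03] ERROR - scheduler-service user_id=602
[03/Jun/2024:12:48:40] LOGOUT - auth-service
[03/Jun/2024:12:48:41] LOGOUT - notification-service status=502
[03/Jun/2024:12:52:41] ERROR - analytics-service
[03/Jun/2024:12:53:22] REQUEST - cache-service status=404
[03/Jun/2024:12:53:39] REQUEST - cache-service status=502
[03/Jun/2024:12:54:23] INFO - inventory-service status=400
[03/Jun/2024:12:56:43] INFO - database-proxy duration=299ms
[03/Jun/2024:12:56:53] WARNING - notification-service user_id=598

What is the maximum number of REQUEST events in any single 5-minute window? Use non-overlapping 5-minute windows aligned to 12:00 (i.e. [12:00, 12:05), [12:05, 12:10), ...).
2

To find the burst window:

1. Divide the log period into non-overlapping 5-minute windows starting at 12:00
2. Count REQUEST events in each window
3. Find the window with maximum count
4. Maximum events in a window: 2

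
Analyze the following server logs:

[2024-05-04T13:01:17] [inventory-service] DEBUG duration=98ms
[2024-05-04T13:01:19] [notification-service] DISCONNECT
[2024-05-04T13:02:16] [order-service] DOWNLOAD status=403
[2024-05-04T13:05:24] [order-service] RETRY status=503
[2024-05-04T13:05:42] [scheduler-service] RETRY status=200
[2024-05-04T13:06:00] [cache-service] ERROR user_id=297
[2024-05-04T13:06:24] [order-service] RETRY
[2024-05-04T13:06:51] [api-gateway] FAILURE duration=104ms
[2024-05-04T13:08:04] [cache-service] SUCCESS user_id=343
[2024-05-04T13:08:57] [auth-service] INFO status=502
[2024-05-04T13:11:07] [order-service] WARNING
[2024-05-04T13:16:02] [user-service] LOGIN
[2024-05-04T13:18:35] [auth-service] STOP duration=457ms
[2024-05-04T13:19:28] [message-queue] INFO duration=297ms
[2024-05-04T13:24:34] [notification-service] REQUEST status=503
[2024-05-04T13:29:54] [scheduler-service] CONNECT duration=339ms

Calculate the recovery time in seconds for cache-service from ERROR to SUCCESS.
124

To calculate recovery time:

1. Find ERROR event for cache-service: 2024-05-04T13:06:00
2. Find next SUCCESS event for cache-service: 2024-05-04T13:08:04
3. Recovery time: 2024-05-04T13:08:04 - 2024-05-04T13:06:00 = 124 seconds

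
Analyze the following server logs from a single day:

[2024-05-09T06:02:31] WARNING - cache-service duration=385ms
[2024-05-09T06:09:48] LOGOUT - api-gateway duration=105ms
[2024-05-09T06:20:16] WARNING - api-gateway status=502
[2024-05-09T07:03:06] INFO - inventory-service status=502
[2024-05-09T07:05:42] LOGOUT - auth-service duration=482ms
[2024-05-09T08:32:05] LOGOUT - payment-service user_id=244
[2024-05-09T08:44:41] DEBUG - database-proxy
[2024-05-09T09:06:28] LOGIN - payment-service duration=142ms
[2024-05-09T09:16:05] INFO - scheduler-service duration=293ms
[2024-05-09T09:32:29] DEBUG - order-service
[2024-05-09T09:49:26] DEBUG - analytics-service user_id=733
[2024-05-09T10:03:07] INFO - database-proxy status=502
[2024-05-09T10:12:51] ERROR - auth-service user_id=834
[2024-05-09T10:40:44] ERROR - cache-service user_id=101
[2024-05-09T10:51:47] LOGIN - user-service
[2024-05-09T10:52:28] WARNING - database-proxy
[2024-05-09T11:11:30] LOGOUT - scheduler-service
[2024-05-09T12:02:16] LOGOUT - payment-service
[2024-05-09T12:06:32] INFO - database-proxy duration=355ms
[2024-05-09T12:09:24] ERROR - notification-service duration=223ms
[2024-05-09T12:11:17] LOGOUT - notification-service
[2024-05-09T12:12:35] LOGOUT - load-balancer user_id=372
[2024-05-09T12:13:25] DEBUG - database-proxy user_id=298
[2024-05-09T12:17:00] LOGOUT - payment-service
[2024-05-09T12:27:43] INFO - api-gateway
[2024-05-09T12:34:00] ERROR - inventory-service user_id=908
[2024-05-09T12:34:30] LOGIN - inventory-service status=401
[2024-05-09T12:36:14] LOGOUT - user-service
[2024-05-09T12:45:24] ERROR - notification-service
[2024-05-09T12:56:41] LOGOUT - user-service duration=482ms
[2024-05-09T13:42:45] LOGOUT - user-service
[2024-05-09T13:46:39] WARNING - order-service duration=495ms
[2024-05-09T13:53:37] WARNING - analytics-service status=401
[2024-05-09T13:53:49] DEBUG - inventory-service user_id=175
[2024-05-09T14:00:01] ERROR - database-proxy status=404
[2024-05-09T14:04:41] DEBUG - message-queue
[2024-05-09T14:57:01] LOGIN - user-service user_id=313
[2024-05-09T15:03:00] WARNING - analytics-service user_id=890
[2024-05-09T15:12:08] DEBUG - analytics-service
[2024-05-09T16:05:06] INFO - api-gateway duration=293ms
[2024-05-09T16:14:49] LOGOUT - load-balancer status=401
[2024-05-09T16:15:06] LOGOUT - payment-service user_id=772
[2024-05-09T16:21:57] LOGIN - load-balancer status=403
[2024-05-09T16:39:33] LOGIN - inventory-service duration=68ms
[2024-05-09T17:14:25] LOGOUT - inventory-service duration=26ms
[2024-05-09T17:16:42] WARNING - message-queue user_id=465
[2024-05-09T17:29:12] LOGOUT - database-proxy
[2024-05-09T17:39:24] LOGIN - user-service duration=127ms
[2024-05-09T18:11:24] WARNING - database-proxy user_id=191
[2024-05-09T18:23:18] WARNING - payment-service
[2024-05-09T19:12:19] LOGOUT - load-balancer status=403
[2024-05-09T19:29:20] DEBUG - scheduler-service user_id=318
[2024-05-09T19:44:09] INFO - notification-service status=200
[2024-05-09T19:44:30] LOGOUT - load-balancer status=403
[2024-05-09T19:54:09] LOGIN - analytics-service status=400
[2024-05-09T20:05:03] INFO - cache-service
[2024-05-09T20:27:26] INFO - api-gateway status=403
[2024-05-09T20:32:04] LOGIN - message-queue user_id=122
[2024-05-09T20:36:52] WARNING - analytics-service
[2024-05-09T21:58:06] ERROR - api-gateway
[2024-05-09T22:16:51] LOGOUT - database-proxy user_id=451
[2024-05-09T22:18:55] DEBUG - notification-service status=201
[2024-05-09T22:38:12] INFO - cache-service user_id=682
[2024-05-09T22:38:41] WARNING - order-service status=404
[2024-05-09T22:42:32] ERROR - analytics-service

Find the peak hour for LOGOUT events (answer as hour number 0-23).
12

To find the peak hour:

1. Group all LOGOUT events by hour
2. Count events in each hour
3. Find hour with maximum count
4. Peak hour: 12 (with 6 events)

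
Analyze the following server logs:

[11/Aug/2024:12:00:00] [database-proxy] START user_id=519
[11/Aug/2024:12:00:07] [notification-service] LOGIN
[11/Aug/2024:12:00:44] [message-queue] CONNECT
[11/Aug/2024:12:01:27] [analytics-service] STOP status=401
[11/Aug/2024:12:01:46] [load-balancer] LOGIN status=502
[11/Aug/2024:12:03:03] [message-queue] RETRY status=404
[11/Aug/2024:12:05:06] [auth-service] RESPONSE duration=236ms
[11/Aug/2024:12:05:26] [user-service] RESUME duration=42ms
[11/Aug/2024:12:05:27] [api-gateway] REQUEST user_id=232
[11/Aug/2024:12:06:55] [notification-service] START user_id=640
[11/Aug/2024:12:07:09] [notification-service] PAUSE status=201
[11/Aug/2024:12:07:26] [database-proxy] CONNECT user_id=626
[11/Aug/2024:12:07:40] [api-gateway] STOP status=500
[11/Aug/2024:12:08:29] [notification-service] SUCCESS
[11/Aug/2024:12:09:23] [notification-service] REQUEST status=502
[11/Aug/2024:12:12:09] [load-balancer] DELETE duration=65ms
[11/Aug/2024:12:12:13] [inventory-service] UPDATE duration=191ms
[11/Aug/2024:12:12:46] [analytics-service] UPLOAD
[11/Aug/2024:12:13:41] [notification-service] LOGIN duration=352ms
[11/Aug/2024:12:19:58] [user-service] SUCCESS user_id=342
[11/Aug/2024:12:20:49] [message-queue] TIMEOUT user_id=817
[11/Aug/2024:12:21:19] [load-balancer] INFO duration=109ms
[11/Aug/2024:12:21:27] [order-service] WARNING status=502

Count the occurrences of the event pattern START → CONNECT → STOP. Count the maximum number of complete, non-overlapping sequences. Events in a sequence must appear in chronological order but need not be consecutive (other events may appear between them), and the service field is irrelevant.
2

To count sequences:

1. Look for pattern: START → CONNECT → STOP
2. Greedily scan the log in chronological order, matching each sequence element in turn (ignoring service)
3. Each time the full pattern completes, increment the count and restart matching from the next event
4. Complete non-overlapping sequences found: 2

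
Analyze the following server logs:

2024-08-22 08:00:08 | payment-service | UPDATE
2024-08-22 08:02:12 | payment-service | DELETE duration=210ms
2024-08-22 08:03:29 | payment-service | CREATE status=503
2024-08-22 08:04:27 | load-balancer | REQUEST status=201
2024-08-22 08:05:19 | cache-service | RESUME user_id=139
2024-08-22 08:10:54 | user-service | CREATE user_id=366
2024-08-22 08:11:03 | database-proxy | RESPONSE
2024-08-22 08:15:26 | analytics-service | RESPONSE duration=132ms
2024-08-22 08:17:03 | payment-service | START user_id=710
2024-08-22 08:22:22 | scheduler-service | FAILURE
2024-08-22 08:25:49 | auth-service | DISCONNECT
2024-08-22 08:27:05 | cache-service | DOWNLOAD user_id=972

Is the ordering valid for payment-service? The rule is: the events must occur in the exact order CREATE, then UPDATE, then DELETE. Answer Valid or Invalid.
Invalid

To validate ordering:

1. Required order: CREATE → UPDATE → DELETE
2. Rule: the events must occur in the exact order CREATE, then UPDATE, then DELETE
3. Check actual order of events for payment-service
4. Result: Invalid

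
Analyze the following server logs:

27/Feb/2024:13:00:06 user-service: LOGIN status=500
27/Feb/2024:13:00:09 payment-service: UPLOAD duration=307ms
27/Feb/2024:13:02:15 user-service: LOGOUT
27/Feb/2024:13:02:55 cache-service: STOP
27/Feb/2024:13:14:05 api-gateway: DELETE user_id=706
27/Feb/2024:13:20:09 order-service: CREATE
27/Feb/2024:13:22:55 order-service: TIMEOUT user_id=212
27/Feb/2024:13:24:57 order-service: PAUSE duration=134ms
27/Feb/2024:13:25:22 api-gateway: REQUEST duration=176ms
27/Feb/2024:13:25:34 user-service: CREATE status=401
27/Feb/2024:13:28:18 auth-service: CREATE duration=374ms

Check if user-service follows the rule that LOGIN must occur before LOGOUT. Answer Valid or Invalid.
Valid

To validate ordering:

1. Required order: LOGIN → LOGOUT
2. Rule: LOGIN must occur before LOGOUT
3. Check actual order of events for user-service
4. Result: Valid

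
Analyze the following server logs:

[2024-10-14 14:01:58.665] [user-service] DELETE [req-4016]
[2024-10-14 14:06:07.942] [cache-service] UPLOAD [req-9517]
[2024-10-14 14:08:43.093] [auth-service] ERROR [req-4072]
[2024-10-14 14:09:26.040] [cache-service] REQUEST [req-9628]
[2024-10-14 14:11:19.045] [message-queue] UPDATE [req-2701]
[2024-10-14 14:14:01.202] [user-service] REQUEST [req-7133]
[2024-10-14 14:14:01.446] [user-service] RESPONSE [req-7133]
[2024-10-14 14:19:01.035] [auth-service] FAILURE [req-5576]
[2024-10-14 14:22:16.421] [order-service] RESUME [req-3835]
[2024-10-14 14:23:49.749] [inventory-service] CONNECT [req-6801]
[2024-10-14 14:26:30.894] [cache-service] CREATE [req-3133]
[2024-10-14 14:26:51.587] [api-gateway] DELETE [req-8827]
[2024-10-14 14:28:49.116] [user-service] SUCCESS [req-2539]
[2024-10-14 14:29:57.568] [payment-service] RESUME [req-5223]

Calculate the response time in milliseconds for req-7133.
244

To calculate latency:

1. Find REQUEST with id req-7133: 2024-10-14 14:14:01.202
2. Find RESPONSE with id req-7133: 2024-10-14 14:14:01.446
3. Latency: 2024-10-14 14:14:01.446 - 2024-10-14 14:14:01.202 = 244ms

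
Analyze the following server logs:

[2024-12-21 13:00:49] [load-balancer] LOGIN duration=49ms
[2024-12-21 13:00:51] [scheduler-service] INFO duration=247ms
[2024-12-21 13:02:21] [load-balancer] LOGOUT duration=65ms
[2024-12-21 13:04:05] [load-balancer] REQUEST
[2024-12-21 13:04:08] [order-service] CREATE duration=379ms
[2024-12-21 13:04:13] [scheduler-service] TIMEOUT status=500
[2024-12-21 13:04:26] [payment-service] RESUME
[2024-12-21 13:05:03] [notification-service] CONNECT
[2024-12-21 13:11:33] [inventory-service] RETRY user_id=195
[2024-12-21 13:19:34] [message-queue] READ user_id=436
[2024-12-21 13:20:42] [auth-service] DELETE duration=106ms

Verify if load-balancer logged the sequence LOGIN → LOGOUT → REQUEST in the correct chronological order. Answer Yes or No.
Yes

To verify sequence order:

1. Find all events in sequence LOGIN → LOGOUT → REQUEST for load-balancer
2. Extract their timestamps
3. Check if timestamps are in ascending order
4. Result: Yes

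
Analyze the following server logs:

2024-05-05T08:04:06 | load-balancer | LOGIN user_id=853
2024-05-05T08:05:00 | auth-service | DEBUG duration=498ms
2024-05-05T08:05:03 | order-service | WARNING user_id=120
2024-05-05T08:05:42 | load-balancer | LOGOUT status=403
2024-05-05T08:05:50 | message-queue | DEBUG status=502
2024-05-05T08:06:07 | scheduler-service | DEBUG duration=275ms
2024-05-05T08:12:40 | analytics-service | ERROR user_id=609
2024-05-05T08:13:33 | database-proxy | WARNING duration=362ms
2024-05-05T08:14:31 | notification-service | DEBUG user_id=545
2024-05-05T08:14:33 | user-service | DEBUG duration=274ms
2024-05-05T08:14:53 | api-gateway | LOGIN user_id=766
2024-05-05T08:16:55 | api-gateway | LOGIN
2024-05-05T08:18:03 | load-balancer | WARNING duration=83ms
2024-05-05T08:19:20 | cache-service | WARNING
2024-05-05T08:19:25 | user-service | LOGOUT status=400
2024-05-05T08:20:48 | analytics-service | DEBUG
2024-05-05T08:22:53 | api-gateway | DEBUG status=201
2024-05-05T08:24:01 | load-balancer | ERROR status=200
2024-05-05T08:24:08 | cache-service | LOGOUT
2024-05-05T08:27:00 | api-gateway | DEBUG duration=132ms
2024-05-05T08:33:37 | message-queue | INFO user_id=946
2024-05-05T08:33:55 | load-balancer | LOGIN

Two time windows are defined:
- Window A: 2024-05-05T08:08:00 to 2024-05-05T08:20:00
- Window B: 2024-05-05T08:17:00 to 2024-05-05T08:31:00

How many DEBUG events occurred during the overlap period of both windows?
0

To find overlap events:

1. Window A: 2024-05-05T08:08:00 to 2024-05-05T08:20:00
2. Window B: 2024-05-05T08:17:00 to 2024-05-05T08:31:00
3. Overlap period: 2024-05-05T08:17:00 to 2024-05-05T08:20:00
4. Count DEBUG events in overlap: 0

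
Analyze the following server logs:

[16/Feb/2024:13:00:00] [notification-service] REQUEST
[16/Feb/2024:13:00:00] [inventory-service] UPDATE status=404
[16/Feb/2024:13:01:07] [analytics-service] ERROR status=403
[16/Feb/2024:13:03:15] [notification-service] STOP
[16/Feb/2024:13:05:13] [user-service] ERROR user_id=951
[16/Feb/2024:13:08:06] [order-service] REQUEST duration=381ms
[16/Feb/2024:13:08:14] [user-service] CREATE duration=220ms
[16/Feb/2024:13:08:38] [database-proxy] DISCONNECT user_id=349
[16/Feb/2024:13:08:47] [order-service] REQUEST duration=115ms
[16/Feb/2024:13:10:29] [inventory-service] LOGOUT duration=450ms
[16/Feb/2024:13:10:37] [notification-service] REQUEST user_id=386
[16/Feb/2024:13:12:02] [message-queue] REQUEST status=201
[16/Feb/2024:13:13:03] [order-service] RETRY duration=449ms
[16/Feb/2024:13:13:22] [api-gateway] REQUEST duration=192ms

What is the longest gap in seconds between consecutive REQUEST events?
486

To find the longest gap:

1. Extract all REQUEST events in chronological order
2. Calculate time differences between consecutive events
3. Find the maximum difference
4. Longest gap: 486 seconds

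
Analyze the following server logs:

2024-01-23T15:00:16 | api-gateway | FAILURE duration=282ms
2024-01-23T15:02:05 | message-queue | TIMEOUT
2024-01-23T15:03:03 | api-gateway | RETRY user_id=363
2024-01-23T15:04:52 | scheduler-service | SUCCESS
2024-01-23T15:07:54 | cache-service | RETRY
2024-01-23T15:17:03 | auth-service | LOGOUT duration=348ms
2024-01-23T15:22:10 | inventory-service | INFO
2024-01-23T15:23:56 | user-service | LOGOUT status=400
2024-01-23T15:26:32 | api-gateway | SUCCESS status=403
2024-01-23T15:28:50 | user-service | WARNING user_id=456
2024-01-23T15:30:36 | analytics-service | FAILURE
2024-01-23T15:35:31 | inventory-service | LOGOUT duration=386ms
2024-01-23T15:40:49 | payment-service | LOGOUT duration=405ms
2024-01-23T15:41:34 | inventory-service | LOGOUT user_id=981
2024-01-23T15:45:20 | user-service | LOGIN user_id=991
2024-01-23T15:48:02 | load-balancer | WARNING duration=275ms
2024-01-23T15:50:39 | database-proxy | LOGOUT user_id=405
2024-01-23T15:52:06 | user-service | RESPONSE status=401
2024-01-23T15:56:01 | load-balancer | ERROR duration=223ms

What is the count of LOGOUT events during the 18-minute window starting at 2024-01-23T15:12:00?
2

To count events in the time window:

1. Window boundaries: 2024-01-23T15:12:00 to 2024-01-23T15:30:00
2. Filter for LOGOUT events within this window
3. Count matching events: 2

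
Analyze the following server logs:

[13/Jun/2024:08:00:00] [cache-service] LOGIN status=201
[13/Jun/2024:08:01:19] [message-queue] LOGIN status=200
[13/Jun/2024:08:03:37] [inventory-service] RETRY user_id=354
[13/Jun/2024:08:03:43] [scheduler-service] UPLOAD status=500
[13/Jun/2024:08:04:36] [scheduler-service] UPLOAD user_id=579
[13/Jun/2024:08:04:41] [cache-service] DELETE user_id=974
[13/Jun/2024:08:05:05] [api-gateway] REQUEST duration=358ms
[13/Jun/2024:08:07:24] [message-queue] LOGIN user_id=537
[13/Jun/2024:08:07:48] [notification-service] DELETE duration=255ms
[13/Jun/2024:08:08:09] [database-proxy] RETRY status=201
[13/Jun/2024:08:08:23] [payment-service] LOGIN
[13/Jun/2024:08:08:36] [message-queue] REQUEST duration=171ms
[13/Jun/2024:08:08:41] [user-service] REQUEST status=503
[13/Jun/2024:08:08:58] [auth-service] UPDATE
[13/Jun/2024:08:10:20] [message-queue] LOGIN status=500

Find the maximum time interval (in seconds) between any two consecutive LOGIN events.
365

To find the longest gap:

1. Extract all LOGIN events in chronological order
2. Calculate time differences between consecutive events
3. Find the maximum difference
4. Longest gap: 365 seconds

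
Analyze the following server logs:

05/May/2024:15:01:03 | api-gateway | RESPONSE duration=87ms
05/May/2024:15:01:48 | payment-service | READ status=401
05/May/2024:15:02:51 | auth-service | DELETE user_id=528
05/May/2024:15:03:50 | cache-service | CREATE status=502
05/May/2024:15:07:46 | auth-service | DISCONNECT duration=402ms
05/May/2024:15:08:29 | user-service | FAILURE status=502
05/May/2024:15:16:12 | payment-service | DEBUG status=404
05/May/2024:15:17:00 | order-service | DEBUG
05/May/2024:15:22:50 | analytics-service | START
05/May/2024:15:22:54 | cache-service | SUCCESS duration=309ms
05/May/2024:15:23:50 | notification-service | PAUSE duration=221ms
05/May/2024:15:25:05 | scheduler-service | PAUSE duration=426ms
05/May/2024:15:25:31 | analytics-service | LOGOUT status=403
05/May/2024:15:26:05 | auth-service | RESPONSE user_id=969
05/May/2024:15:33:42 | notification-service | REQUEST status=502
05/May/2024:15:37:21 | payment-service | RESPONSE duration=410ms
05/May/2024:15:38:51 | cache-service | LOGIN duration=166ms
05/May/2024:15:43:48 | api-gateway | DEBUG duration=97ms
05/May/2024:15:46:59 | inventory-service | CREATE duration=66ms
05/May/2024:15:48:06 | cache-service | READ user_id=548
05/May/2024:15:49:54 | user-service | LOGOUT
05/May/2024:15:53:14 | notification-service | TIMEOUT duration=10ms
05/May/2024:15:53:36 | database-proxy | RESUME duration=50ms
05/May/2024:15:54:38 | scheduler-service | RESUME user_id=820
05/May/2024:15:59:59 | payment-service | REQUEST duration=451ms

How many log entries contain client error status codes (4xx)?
3

To find matching entries:

1. Pattern to match: client error status codes (4xx)
2. Scan each log entry for the pattern
3. Count matches: 3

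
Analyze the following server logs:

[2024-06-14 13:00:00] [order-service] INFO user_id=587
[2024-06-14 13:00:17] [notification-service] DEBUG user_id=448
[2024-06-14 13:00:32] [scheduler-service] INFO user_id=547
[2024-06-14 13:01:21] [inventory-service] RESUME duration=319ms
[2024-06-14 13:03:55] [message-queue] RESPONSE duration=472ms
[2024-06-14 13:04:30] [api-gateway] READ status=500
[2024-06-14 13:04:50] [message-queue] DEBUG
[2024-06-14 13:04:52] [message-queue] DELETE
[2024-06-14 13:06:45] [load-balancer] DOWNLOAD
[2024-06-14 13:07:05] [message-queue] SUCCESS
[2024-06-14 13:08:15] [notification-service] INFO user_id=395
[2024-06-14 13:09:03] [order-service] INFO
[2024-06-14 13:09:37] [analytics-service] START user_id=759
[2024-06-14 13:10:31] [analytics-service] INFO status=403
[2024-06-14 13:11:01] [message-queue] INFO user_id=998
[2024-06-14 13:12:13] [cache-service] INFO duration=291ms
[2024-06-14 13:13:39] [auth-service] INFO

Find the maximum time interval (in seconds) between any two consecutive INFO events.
463

To find the longest gap:

1. Extract all INFO events in chronological order
2. Calculate time differences between consecutive events
3. Find the maximum difference
4. Longest gap: 463 seconds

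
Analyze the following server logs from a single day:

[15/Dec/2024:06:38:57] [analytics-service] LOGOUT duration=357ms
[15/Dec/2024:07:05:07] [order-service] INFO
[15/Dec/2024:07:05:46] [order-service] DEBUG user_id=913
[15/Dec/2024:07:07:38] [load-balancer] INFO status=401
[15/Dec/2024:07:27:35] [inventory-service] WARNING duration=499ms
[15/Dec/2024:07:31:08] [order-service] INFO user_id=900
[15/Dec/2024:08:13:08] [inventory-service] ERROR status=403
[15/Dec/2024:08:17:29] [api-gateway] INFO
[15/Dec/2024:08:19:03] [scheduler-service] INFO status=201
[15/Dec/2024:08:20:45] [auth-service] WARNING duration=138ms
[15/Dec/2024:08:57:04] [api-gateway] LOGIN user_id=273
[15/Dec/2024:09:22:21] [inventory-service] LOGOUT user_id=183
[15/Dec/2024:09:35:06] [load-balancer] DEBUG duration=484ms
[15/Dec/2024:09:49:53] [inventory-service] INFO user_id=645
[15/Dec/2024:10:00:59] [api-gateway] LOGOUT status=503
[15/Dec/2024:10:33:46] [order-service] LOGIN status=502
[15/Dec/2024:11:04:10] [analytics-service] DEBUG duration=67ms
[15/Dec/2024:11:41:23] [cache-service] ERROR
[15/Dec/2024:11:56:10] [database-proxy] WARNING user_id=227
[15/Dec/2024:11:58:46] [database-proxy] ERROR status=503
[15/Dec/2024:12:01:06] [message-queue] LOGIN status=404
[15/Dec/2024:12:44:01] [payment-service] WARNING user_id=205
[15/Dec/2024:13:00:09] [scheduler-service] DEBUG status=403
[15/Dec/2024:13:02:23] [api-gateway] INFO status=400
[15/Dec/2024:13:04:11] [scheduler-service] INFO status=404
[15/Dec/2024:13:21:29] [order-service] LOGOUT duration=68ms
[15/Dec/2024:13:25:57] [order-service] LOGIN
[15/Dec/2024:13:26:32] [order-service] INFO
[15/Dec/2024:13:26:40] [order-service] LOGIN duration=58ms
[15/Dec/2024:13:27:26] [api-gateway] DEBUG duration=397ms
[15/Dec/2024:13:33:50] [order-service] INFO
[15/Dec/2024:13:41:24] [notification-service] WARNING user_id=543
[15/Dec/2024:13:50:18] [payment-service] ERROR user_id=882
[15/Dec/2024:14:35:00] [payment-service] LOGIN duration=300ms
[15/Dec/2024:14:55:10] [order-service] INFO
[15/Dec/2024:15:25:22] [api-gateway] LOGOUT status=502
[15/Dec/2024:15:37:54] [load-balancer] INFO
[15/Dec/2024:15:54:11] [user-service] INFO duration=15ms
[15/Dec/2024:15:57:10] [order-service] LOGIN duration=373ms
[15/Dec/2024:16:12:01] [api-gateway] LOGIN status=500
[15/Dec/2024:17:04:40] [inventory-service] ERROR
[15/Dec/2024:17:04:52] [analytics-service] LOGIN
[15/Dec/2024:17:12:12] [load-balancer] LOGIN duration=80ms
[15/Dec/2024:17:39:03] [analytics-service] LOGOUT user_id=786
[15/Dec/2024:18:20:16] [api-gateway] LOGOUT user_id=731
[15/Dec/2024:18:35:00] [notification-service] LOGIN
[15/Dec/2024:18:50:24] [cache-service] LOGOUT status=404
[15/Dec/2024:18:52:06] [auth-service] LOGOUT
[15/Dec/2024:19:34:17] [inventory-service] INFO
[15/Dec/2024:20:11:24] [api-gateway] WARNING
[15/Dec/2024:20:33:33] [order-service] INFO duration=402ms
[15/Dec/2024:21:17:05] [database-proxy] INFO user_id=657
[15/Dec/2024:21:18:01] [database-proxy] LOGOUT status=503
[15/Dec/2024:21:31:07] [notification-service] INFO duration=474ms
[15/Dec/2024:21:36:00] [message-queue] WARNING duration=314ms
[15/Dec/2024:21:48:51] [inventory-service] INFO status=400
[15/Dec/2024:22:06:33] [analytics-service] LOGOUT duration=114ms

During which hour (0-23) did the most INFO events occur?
13

To find the peak hour:

1. Group all INFO events by hour
2. Count events in each hour
3. Find hour with maximum count
4. Peak hour: 13 (with 4 events)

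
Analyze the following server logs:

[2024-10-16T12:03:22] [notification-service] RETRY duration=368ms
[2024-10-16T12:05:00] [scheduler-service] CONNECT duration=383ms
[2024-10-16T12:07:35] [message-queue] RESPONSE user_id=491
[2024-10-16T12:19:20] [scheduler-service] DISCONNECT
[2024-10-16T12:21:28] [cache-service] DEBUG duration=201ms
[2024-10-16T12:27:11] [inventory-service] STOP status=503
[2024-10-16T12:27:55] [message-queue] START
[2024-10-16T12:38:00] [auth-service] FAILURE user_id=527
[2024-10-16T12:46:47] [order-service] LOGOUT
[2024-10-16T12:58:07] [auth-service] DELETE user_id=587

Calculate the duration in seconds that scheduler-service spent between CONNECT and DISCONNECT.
860

To calculate state duration:

1. Find CONNECT event for scheduler-service: 2024-10-16T12:05:00
2. Find DISCONNECT event for scheduler-service: 2024-10-16T12:19:20
3. Calculate duration: 2024-10-16T12:19:20 - 2024-10-16T12:05:00 = 860 seconds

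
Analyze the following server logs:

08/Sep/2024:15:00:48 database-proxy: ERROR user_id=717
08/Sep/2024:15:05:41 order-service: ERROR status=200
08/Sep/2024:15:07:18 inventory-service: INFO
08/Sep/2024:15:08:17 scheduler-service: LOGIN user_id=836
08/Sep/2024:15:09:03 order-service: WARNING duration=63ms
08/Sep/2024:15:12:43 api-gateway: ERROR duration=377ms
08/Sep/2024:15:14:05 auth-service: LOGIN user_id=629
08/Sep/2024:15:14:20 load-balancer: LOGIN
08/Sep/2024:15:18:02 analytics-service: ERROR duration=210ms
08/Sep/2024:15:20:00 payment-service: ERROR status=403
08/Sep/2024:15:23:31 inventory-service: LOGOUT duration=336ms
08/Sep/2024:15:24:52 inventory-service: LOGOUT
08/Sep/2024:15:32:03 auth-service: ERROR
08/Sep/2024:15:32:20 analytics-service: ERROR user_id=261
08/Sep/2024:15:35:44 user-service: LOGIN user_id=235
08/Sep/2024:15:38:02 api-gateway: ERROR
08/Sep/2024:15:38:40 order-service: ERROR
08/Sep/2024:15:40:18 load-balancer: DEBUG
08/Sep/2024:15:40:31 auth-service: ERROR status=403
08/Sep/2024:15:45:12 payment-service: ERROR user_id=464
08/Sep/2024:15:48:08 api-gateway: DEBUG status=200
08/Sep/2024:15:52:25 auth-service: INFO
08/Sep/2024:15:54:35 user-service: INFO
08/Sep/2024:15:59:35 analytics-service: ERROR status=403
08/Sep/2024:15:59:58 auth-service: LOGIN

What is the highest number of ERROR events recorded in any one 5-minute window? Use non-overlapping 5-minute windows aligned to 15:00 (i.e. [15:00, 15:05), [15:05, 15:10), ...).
2

To find the burst window:

1. Divide the log period into non-overlapping 5-minute windows starting at 15:00
2. Count ERROR events in each window
3. Find the window with maximum count
4. Maximum events in a window: 2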